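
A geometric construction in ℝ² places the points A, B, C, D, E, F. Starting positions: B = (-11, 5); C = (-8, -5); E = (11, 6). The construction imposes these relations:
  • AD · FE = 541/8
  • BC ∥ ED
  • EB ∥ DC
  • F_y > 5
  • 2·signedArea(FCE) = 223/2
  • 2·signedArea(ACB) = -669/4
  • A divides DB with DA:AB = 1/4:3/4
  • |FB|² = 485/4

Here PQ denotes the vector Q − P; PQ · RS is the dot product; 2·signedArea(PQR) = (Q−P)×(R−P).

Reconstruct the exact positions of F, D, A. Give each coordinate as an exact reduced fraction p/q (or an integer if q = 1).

1. F_x = 0  [line -11·x + 19·y + -209/2 = 0 ∩ |FB|² = 485/4]
2. F_y = 11/2  [line -11·x + 19·y + -209/2 = 0 ∩ |FB|² = 485/4]
   → F = (0, 11/2)
3. D_x = 14  [EB ∥ DC ∩ BC ∥ ED]
4. D_y = -4  [EB ∥ DC ∩ BC ∥ ED]
   → D = (14, -4)
5. A_x = 31/4  [A divides DB with DA:AB = 1/4:3/4]
6. A_y = -7/4  [A divides DB with DA:AB = 1/4:3/4]
   → A = (31/4, -7/4)

A = (31/4, -7/4)
D = (14, -4)
F = (0, 11/2)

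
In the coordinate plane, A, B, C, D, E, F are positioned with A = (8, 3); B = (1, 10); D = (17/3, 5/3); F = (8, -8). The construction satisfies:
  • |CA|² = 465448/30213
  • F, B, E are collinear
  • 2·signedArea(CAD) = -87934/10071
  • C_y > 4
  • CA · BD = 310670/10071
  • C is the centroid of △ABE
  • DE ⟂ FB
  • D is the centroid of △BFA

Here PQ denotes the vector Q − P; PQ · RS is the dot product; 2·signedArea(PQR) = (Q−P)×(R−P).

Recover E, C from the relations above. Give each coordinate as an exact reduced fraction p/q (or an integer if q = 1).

C = (15026/3357, 5291/1119)
E = (4955/1119, 442/373)

1. E_x = 4955/1119  [F, B, E are collinear ∩ DE ⟂ FB]
2. E_y = 442/373  [F, B, E are collinear ∩ DE ⟂ FB]
   → E = (4955/1119, 442/373)
3. C_x = 15026/3357  [C is the centroid of △ABE]
4. C_y = 5291/1119  [C is the centroid of △ABE]
   → C = (15026/3357, 5291/1119)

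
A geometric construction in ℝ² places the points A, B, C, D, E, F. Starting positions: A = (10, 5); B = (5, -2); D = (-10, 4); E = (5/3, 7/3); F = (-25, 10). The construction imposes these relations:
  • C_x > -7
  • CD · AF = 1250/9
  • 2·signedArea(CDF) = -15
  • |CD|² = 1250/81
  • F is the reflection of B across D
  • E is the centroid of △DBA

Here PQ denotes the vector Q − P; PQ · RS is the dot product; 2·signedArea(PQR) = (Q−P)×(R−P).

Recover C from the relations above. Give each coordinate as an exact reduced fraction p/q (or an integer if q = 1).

1. C_x = -55/9  [CD · AF = 1250/9 ∩ 2·signedArea(CDF) = -15]
2. C_y = 31/9  [CD · AF = 1250/9 ∩ 2·signedArea(CDF) = -15]
   → C = (-55/9, 31/9)

C = (-55/9, 31/9)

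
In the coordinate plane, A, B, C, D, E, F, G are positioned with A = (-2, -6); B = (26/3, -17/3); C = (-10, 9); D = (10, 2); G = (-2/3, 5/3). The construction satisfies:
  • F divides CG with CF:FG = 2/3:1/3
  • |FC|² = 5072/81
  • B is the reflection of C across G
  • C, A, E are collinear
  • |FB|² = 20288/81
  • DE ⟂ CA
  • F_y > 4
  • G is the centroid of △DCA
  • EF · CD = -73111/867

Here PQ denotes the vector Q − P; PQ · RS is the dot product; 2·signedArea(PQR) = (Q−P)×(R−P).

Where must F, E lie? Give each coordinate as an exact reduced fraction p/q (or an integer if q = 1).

E = (-770/289, -1374/289)
F = (-34/9, 37/9)

1. F_x = -34/9  [F divides CG with CF:FG = 2/3:1/3]
2. F_y = 37/9  [F divides CG with CF:FG = 2/3:1/3]
   → F = (-34/9, 37/9)
3. E_x = -770/289  [C, A, E are collinear ∩ DE ⟂ CA]
4. E_y = -1374/289  [C, A, E are collinear ∩ DE ⟂ CA]
   → E = (-770/289, -1374/289)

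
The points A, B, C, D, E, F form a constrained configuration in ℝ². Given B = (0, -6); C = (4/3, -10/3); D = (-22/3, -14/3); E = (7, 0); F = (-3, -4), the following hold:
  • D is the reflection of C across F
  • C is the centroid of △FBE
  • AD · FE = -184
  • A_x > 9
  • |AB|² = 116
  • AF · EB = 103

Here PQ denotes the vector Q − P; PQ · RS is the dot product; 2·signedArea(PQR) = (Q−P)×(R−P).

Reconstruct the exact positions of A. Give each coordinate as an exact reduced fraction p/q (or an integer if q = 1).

A = (10, -2)

1. A_x = 10  [AD · FE = -184 ∩ AF · EB = 103]
2. A_y = -2  [AD · FE = -184 ∩ AF · EB = 103]
   → A = (10, -2)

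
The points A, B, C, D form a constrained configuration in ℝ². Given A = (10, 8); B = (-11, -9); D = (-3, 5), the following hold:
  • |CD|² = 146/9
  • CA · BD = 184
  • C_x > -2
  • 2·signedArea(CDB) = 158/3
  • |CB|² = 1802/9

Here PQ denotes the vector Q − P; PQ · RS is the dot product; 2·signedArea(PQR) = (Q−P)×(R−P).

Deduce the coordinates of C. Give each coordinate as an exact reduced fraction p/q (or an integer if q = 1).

C = (-4/3, 4/3)

1. C_x = -4/3  [2·signedArea(CDB) = 158/3 ∩ CA · BD = 184]
2. C_y = 4/3  [2·signedArea(CDB) = 158/3 ∩ CA · BD = 184]
   → C = (-4/3, 4/3)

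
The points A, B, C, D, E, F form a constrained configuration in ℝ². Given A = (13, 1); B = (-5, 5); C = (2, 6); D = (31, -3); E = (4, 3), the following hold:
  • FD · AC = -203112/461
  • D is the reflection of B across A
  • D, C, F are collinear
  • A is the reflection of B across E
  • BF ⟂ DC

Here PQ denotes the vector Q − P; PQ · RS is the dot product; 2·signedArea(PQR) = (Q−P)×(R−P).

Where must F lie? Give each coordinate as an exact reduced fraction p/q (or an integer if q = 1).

F = (-1891/461, 3639/461)

1. F_x = -1891/461  [D, C, F are collinear ∩ BF ⟂ DC]
2. F_y = 3639/461  [D, C, F are collinear ∩ BF ⟂ DC]
   → F = (-1891/461, 3639/461)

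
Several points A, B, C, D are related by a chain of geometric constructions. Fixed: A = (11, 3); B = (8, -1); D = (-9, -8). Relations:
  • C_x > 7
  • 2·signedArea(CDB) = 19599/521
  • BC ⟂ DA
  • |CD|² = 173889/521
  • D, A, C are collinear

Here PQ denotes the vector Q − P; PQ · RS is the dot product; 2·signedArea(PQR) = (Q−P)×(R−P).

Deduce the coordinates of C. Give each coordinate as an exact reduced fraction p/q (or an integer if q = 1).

1. C_x = 3651/521  [D, A, C are collinear ∩ BC ⟂ DA]
2. C_y = 419/521  [D, A, C are collinear ∩ BC ⟂ DA]
   → C = (3651/521, 419/521)

C = (3651/521, 419/521)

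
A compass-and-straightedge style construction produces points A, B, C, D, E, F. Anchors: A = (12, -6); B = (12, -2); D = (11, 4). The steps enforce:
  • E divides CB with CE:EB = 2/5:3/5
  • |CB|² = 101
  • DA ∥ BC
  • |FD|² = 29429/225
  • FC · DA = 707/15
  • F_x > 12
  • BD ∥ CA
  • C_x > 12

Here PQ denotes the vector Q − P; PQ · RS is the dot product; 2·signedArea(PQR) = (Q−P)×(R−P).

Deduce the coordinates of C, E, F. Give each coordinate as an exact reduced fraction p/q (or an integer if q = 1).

1. C_x = 13  [BD ∥ CA ∩ DA ∥ BC]
2. C_y = -12  [BD ∥ CA ∩ DA ∥ BC]
   → C = (13, -12)
3. E_x = 63/5  [E divides CB with CE:EB = 2/5:3/5]
4. E_y = -8  [E divides CB with CE:EB = 2/5:3/5]
   → E = (63/5, -8)
5. F_x = 188/15  [line -1·x + 10·y + 1288/15 = 0 ∩ |FD|² = 29429/225]
6. F_y = -22/3  [line -1·x + 10·y + 1288/15 = 0 ∩ |FD|² = 29429/225]
   → F = (188/15, -22/3)

C = (13, -12)
E = (63/5, -8)
F = (188/15, -22/3)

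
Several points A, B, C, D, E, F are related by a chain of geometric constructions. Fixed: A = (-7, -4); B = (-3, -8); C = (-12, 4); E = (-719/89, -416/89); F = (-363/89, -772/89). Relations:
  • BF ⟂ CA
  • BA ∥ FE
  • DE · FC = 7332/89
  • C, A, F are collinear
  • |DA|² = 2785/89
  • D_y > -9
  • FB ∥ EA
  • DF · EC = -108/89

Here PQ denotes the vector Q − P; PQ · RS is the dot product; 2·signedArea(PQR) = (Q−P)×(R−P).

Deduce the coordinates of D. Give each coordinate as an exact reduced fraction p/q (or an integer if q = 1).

D = (-291/89, -727/89)

1. D_x = -291/89  [DF · EC = -108/89 ∩ DE · FC = 7332/89]
2. D_y = -727/89  [DF · EC = -108/89 ∩ DE · FC = 7332/89]
   → D = (-291/89, -727/89)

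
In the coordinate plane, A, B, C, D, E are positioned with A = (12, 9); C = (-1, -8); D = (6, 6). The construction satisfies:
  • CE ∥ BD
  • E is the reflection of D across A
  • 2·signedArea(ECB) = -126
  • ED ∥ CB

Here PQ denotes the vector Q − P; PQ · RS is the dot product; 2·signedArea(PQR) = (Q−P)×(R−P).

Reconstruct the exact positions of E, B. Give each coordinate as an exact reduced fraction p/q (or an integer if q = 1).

1. E_x = 18  [E is the reflection of D across A]
2. E_y = 12  [E is the reflection of D across A]
   → E = (18, 12)
3. B_x = -13  [CE ∥ BD ∩ ED ∥ CB]
4. B_y = -14  [CE ∥ BD ∩ ED ∥ CB]
   → B = (-13, -14)

B = (-13, -14)
E = (18, 12)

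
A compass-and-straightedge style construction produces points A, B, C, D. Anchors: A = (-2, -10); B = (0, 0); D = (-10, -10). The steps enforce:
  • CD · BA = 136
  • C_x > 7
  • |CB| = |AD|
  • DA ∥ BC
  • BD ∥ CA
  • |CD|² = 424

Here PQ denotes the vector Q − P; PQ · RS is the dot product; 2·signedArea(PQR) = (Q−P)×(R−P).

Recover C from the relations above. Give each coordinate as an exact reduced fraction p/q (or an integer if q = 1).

1. C_x = 8  [BD ∥ CA ∩ DA ∥ BC]
2. C_y = 0  [BD ∥ CA ∩ DA ∥ BC]
   → C = (8, 0)

C = (8, 0)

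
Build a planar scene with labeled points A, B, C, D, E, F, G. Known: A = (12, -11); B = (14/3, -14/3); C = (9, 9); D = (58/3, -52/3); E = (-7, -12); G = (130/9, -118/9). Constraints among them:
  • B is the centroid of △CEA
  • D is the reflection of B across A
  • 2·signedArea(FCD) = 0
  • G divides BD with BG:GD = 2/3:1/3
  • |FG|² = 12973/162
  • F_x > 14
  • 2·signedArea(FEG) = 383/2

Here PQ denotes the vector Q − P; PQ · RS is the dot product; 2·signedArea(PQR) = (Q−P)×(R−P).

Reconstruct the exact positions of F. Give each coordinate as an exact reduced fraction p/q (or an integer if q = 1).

F = (85/6, -25/6)

1. F_x = 85/6  [2·signedArea(FCD) = 0 ∩ 2·signedArea(FEG) = 383/2]
2. F_y = -25/6  [2·signedArea(FCD) = 0 ∩ 2·signedArea(FEG) = 383/2]
   → F = (85/6, -25/6)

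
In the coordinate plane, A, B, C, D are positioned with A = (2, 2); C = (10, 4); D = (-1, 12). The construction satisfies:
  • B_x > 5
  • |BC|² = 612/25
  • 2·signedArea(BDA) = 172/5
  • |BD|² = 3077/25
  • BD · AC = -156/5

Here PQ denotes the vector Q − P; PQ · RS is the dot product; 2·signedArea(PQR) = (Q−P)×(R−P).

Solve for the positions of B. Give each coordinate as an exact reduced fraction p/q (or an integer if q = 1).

B = (26/5, 14/5)

1. B_x = 26/5  [BD · AC = -156/5 ∩ 2·signedArea(BDA) = 172/5]
2. B_y = 14/5  [BD · AC = -156/5 ∩ 2·signedArea(BDA) = 172/5]
   → B = (26/5, 14/5)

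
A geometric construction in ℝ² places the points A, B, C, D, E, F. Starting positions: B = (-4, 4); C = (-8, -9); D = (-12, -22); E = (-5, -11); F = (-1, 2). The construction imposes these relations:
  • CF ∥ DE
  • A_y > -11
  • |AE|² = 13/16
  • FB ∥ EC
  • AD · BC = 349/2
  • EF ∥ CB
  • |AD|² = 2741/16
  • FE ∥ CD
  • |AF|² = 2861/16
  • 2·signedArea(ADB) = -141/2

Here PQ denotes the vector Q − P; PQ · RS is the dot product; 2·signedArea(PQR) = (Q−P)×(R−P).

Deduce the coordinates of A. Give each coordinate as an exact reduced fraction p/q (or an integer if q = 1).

1. A_x = -23/4  [AD · BC = 349/2 ∩ 2·signedArea(ADB) = -141/2]
2. A_y = -21/2  [AD · BC = 349/2 ∩ 2·signedArea(ADB) = -141/2]
   → A = (-23/4, -21/2)

A = (-23/4, -21/2)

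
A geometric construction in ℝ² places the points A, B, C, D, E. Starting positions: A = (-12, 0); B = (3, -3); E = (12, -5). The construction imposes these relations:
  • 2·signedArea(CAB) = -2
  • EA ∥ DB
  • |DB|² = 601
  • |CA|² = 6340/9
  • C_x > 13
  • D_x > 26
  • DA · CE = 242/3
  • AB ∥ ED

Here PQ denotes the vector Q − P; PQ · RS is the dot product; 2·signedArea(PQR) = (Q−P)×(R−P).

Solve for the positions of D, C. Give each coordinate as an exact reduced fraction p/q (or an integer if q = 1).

C = (14, -16/3)
D = (27, -8)

1. D_x = 27  [EA ∥ DB ∩ AB ∥ ED]
2. D_y = -8  [EA ∥ DB ∩ AB ∥ ED]
   → D = (27, -8)
3. C_x = 14  [2·signedArea(CAB) = -2 ∩ DA · CE = 242/3]
4. C_y = -16/3  [2·signedArea(CAB) = -2 ∩ DA · CE = 242/3]
   → C = (14, -16/3)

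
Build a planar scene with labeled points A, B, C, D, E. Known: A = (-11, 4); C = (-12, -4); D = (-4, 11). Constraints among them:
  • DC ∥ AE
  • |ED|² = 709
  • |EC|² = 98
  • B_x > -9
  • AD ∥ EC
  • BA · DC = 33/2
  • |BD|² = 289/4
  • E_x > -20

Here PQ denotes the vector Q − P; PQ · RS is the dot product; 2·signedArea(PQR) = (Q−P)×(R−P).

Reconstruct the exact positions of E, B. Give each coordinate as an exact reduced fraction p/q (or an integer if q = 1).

1. E_x = -19  [AD ∥ EC ∩ DC ∥ AE]
2. E_y = -11  [AD ∥ EC ∩ DC ∥ AE]
   → E = (-19, -11)
3. B_x = -8  [line 8·x + 15·y + 23/2 = 0 ∩ |BD|² = 289/4]
4. B_y = 7/2  [line 8·x + 15·y + 23/2 = 0 ∩ |BD|² = 289/4]
   → B = (-8, 7/2)

B = (-8, 7/2)
E = (-19, -11)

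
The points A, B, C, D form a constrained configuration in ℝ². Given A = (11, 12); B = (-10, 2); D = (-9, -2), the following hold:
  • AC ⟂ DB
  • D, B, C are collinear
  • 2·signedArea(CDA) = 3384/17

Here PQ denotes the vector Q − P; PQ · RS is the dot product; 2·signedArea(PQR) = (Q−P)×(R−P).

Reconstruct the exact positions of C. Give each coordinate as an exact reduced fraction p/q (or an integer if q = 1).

1. C_x = -189/17  [D, B, C are collinear ∩ AC ⟂ DB]
2. C_y = 110/17  [D, B, C are collinear ∩ AC ⟂ DB]
   → C = (-189/17, 110/17)

C = (-189/17, 110/17)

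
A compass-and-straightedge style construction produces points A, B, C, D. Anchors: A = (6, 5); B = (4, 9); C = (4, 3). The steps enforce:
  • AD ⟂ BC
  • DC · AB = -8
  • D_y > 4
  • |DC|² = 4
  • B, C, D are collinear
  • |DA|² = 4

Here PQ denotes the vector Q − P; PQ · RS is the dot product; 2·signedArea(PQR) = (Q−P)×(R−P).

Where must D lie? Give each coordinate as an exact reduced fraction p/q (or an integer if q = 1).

1. D_x = 4  [B, C, D are collinear ∩ AD ⟂ BC]
2. D_y = 5  [B, C, D are collinear ∩ AD ⟂ BC]
   → D = (4, 5)

D = (4, 5)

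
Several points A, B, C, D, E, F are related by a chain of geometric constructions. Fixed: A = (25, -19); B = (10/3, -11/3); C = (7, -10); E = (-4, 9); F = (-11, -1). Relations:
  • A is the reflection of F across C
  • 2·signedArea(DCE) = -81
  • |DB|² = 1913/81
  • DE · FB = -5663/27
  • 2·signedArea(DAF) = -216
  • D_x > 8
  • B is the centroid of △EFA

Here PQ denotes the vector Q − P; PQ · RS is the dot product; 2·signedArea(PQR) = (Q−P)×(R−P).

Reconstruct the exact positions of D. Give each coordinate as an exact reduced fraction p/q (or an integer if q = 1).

D = (73/9, -41/9)

1. D_x = 73/9  [DE · FB = -5663/27 ∩ 2·signedArea(DCE) = -81]
2. D_y = -41/9  [DE · FB = -5663/27 ∩ 2·signedArea(DCE) = -81]
   → D = (73/9, -41/9)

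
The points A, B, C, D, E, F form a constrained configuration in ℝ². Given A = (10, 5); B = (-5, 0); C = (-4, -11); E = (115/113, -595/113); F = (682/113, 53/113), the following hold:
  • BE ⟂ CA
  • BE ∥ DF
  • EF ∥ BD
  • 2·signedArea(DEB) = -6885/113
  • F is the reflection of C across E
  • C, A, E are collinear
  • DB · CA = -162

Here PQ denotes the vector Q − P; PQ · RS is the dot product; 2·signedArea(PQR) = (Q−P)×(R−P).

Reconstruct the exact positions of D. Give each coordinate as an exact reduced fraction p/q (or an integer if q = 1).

D = (2/113, 648/113)

1. D_x = 2/113  [BE ∥ DF ∩ EF ∥ BD]
2. D_y = 648/113  [BE ∥ DF ∩ EF ∥ BD]
   → D = (2/113, 648/113)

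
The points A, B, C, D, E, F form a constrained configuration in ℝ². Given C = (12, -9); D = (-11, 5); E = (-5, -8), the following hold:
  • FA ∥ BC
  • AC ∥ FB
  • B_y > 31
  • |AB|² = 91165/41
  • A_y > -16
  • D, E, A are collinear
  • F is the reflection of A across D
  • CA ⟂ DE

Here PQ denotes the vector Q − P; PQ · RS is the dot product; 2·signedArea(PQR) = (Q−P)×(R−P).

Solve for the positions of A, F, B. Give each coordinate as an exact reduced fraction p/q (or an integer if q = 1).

1. A_x = -67/41  [D, E, A are collinear ∩ CA ⟂ DE]
2. A_y = -627/41  [D, E, A are collinear ∩ CA ⟂ DE]
   → A = (-67/41, -627/41)
3. F_x = -835/41  [F is the reflection of A across D]
4. F_y = 1037/41  [F is the reflection of A across D]
   → F = (-835/41, 1037/41)
5. B_x = -276/41  [FA ∥ BC ∩ AC ∥ FB]
6. B_y = 1295/41  [FA ∥ BC ∩ AC ∥ FB]
   → B = (-276/41, 1295/41)

A = (-67/41, -627/41)
B = (-276/41, 1295/41)
F = (-835/41, 1037/41)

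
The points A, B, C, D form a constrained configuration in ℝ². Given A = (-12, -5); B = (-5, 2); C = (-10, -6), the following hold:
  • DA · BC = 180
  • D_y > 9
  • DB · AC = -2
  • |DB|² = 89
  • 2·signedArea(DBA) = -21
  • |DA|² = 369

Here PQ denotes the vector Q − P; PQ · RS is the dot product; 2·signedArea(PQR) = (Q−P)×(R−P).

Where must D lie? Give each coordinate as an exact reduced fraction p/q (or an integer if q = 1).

1. D_x = 0  [DB · AC = -2 ∩ 2·signedArea(DBA) = -21]
2. D_y = 10  [DB · AC = -2 ∩ 2·signedArea(DBA) = -21]
   → D = (0, 10)

D = (0, 10)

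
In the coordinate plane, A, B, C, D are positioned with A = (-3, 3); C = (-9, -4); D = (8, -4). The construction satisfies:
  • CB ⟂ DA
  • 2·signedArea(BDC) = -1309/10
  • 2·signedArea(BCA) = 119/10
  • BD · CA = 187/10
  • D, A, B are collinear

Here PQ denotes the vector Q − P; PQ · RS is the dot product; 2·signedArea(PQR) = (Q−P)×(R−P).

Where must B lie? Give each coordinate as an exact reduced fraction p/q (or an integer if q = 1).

1. B_x = -41/10  [D, A, B are collinear ∩ CB ⟂ DA]
2. B_y = 37/10  [D, A, B are collinear ∩ CB ⟂ DA]
   → B = (-41/10, 37/10)

B = (-41/10, 37/10)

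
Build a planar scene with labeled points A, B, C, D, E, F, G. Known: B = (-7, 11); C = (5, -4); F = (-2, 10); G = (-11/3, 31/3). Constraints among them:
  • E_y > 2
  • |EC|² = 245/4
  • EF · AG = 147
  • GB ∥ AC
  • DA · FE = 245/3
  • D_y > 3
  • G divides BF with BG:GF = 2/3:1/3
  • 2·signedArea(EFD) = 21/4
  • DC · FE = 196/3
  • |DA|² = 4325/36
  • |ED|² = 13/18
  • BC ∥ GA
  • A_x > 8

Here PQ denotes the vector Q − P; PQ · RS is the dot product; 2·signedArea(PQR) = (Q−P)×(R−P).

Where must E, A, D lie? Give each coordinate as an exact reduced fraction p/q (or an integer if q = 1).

1. A_x = 25/3  [GB ∥ AC ∩ BC ∥ GA]
2. A_y = -14/3  [GB ∥ AC ∩ BC ∥ GA]
   → A = (25/3, -14/3)
3. E_x = 3/2  [line 12·x + -15·y + 27 = 0 ∩ |EC|² = 245/4]
4. E_y = 3  [line 12·x + -15·y + 27 = 0 ∩ |EC|² = 245/4]
   → E = (3/2, 3)
5. D_x = 2/3  [2·signedArea(EFD) = 21/4 ∩ DC · FE = 196/3]
6. D_y = 19/6  [2·signedArea(EFD) = 21/4 ∩ DC · FE = 196/3]
   → D = (2/3, 19/6)

A = (25/3, -14/3)
D = (2/3, 19/6)
E = (3/2, 3)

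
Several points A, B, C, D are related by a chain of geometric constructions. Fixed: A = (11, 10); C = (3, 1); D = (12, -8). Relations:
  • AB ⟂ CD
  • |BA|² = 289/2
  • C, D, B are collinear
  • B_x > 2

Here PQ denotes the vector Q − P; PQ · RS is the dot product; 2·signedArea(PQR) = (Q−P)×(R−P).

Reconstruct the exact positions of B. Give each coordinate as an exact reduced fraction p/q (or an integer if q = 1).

1. B_x = 5/2  [C, D, B are collinear ∩ AB ⟂ CD]
2. B_y = 3/2  [C, D, B are collinear ∩ AB ⟂ CD]
   → B = (5/2, 3/2)

B = (5/2, 3/2)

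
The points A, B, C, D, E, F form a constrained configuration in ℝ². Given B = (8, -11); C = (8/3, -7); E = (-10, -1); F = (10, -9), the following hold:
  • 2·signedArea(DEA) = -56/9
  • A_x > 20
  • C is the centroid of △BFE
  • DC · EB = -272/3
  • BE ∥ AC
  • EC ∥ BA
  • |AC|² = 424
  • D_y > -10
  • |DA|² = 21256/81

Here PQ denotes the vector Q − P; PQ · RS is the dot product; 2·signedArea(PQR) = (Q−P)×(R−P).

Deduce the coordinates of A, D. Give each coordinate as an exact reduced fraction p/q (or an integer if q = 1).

A = (62/3, -17)
D = (56/9, -29/3)

1. A_x = 62/3  [BE ∥ AC ∩ EC ∥ BA]
2. A_y = -17  [BE ∥ AC ∩ EC ∥ BA]
   → A = (62/3, -17)
3. D_x = 56/9  [2·signedArea(DEA) = -56/9 ∩ DC · EB = -272/3]
4. D_y = -29/3  [2·signedArea(DEA) = -56/9 ∩ DC · EB = -272/3]
   → D = (56/9, -29/3)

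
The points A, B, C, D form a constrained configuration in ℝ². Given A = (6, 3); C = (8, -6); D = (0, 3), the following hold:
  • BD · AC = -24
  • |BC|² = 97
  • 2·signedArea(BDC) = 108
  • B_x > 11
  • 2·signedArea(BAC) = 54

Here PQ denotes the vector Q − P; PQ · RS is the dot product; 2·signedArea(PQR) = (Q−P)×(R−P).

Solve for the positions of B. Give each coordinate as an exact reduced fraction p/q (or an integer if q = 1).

B = (12, 3)

1. B_x = 12  [2·signedArea(BDC) = 108 ∩ BD · AC = -24]
2. B_y = 3  [2·signedArea(BDC) = 108 ∩ BD · AC = -24]
   → B = (12, 3)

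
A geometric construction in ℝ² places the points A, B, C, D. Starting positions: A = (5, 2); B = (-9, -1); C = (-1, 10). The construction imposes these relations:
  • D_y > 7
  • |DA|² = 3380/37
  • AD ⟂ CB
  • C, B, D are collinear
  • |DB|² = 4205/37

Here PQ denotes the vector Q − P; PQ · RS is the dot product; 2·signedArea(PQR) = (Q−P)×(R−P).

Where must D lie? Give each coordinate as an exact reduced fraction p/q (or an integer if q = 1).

1. D_x = -101/37  [C, B, D are collinear ∩ AD ⟂ CB]
2. D_y = 282/37  [C, B, D are collinear ∩ AD ⟂ CB]
   → D = (-101/37, 282/37)

D = (-101/37, 282/37)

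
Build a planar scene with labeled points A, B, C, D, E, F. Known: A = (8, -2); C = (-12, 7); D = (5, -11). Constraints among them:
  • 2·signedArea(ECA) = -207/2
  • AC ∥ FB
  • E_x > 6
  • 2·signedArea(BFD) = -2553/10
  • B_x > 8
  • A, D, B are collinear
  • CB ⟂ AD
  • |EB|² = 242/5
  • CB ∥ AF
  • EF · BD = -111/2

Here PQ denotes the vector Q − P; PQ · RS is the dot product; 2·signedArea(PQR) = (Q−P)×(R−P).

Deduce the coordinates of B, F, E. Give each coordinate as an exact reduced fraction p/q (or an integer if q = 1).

B = (87/10, 1/10)
E = (13/2, -13/2)
F = (287/10, -89/10)

1. B_x = 87/10  [A, D, B are collinear ∩ CB ⟂ AD]
2. B_y = 1/10  [A, D, B are collinear ∩ CB ⟂ AD]
   → B = (87/10, 1/10)
3. F_x = 287/10  [AC ∥ FB ∩ CB ∥ AF]
4. F_y = -89/10  [AC ∥ FB ∩ CB ∥ AF]
   → F = (287/10, -89/10)
5. E_x = 13/2  [2·signedArea(ECA) = -207/2 ∩ EF · BD = -111/2]
6. E_y = -13/2  [2·signedArea(ECA) = -207/2 ∩ EF · BD = -111/2]
   → E = (13/2, -13/2)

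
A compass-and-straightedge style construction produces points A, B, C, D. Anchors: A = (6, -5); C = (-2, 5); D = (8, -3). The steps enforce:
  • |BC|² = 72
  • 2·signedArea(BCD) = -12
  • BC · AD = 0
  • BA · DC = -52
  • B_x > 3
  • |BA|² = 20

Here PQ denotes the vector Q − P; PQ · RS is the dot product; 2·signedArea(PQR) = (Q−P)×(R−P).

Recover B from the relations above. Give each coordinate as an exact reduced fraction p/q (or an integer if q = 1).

B = (4, -1)

1. B_x = 4  [BC · AD = 0 ∩ BA · DC = -52]
2. B_y = -1  [BC · AD = 0 ∩ BA · DC = -52]
   → B = (4, -1)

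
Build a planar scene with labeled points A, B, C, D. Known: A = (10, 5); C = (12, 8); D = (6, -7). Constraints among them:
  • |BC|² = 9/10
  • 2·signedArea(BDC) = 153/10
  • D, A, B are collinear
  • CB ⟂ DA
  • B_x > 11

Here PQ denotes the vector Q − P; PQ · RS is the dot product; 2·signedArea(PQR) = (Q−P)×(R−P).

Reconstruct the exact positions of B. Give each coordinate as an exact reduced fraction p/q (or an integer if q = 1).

B = (111/10, 83/10)

1. B_x = 111/10  [D, A, B are collinear ∩ CB ⟂ DA]
2. B_y = 83/10  [D, A, B are collinear ∩ CB ⟂ DA]
   → B = (111/10, 83/10)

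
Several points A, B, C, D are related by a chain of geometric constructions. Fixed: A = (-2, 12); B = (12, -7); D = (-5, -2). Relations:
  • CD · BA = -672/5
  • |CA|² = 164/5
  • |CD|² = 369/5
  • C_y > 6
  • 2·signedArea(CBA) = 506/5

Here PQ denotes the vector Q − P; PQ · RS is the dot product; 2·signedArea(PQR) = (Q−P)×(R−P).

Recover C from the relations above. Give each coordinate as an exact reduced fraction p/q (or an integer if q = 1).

1. C_x = -16/5  [2·signedArea(CBA) = 506/5 ∩ CD · BA = -672/5]
2. C_y = 32/5  [2·signedArea(CBA) = 506/5 ∩ CD · BA = -672/5]
   → C = (-16/5, 32/5)

C = (-16/5, 32/5)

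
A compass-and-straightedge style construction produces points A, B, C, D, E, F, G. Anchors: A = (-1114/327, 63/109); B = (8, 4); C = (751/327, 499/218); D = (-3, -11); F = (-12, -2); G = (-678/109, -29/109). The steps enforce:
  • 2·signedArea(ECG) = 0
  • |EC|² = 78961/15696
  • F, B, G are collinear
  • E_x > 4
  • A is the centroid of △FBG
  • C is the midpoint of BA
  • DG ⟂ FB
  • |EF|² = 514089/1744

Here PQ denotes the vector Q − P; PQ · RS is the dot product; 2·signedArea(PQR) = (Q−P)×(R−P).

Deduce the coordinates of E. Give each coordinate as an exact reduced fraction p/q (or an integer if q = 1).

1. E_x = 969/218  [line 557/218·x + -2785/327·y + 4456/327 = 0 ∩ |EF|² = 514089/1744]
2. E_y = 1279/436  [line 557/218·x + -2785/327·y + 4456/327 = 0 ∩ |EF|² = 514089/1744]
   → E = (969/218, 1279/436)

E = (969/218, 1279/436)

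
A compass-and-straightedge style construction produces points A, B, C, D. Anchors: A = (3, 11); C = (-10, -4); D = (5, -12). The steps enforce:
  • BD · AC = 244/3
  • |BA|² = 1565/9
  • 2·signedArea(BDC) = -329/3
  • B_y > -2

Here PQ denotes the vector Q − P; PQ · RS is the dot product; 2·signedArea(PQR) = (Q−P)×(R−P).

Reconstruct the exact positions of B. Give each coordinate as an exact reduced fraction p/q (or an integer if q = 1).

1. B_x = -2/3  [BD · AC = 244/3 ∩ 2·signedArea(BDC) = -329/3]
2. B_y = -5/3  [BD · AC = 244/3 ∩ 2·signedArea(BDC) = -329/3]
   → B = (-2/3, -5/3)

B = (-2/3, -5/3)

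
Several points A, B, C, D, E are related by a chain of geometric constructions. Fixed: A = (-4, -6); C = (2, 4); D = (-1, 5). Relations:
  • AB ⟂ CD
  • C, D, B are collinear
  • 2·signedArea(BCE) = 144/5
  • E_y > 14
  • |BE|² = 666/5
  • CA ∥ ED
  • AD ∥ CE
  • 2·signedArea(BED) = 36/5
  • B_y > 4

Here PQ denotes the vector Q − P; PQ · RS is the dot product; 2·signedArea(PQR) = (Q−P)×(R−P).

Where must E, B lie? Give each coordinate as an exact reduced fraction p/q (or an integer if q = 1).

1. E_x = 5  [CA ∥ ED ∩ AD ∥ CE]
2. E_y = 15  [CA ∥ ED ∩ AD ∥ CE]
   → E = (5, 15)
3. B_x = -2/5  [C, D, B are collinear ∩ AB ⟂ CD]
4. B_y = 24/5  [C, D, B are collinear ∩ AB ⟂ CD]
   → B = (-2/5, 24/5)

B = (-2/5, 24/5)
E = (5, 15)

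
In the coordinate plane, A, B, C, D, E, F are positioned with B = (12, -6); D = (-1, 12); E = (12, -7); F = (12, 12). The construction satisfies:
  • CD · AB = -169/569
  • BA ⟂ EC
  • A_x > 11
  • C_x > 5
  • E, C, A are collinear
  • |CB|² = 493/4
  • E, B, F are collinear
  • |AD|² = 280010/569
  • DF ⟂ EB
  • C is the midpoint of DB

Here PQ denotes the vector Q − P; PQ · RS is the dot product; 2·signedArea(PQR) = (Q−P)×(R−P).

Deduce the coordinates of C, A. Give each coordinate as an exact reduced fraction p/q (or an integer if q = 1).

1. C_x = 11/2  [C is the midpoint of DB]
2. C_y = 3  [C is the midpoint of DB]
   → C = (11/2, 3)
3. A_x = 6568/569  [E, C, A are collinear ∩ BA ⟂ EC]
4. A_y = -3583/569  [E, C, A are collinear ∩ BA ⟂ EC]
   → A = (6568/569, -3583/569)

A = (6568/569, -3583/569)
C = (11/2, 3)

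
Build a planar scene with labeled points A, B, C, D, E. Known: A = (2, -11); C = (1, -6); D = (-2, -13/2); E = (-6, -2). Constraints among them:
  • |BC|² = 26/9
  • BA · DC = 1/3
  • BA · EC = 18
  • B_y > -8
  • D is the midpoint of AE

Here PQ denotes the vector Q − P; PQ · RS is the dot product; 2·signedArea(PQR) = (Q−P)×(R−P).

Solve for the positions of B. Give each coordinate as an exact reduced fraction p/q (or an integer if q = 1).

B = (4/3, -23/3)

1. B_x = 4/3  [BA · DC = 1/3 ∩ BA · EC = 18]
2. B_y = -23/3  [BA · DC = 1/3 ∩ BA · EC = 18]
   → B = (4/3, -23/3)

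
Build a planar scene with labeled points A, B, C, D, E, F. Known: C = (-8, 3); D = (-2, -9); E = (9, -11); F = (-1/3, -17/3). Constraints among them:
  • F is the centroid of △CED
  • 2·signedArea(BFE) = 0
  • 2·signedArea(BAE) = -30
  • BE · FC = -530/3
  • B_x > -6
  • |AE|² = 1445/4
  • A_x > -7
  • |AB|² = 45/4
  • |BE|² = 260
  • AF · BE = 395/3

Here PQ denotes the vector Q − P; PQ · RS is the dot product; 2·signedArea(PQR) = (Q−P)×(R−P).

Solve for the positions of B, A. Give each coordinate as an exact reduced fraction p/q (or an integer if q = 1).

A = (-13/2, 0)
B = (-5, -3)

1. B_x = -5  [2·signedArea(BFE) = 0 ∩ BE · FC = -530/3]
2. B_y = -3  [2·signedArea(BFE) = 0 ∩ BE · FC = -530/3]
   → B = (-5, -3)
3. A_x = -13/2  [AF · BE = 395/3 ∩ 2·signedArea(BAE) = -30]
4. A_y = 0  [AF · BE = 395/3 ∩ 2·signedArea(BAE) = -30]
   → A = (-13/2, 0)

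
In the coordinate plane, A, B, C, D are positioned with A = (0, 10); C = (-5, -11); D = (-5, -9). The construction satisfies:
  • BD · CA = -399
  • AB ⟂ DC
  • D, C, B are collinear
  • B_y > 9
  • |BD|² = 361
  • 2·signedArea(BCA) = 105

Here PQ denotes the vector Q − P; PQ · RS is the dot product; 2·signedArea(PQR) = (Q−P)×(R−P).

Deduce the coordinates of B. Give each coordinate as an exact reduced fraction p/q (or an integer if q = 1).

B = (-5, 10)

1. B_x = -5  [D, C, B are collinear ∩ AB ⟂ DC]
2. B_y = 10  [D, C, B are collinear ∩ AB ⟂ DC]
   → B = (-5, 10)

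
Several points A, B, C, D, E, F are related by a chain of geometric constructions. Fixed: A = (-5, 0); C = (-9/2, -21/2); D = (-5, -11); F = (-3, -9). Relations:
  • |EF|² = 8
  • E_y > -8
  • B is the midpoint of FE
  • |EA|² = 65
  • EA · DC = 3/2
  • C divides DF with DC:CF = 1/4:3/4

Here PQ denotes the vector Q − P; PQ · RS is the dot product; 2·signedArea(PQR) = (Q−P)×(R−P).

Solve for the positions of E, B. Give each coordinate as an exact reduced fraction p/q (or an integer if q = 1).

1. E_x = -1  [line -1/2·x + -1/2·y + -4 = 0 ∩ |EF|² = 8]
2. E_y = -7  [line -1/2·x + -1/2·y + -4 = 0 ∩ |EF|² = 8]
   → E = (-1, -7)
3. B_x = -2  [B is the midpoint of FE]
4. B_y = -8  [B is the midpoint of FE]
   → B = (-2, -8)

B = (-2, -8)
E = (-1, -7)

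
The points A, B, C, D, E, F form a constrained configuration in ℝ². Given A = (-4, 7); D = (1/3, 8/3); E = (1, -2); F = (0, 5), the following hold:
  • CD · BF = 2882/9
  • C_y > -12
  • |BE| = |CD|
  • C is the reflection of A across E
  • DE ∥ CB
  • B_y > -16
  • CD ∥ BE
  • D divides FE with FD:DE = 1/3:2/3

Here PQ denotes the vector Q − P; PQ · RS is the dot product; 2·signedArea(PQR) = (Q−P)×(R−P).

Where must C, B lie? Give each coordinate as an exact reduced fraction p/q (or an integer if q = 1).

B = (20/3, -47/3)
C = (6, -11)

1. C_x = 6  [C is the reflection of A across E]
2. C_y = -11  [C is the reflection of A across E]
   → C = (6, -11)
3. B_x = 20/3  [CD ∥ BE ∩ DE ∥ CB]
4. B_y = -47/3  [CD ∥ BE ∩ DE ∥ CB]
   → B = (20/3, -47/3)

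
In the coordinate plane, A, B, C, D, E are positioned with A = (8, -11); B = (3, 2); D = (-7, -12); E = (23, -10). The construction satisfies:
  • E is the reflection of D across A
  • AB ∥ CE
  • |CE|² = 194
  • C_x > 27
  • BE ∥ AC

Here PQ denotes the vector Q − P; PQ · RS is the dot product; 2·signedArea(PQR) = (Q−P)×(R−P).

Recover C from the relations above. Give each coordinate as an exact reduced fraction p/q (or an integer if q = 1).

C = (28, -23)

1. C_x = 28  [AB ∥ CE ∩ BE ∥ AC]
2. C_y = -23  [AB ∥ CE ∩ BE ∥ AC]
   → C = (28, -23)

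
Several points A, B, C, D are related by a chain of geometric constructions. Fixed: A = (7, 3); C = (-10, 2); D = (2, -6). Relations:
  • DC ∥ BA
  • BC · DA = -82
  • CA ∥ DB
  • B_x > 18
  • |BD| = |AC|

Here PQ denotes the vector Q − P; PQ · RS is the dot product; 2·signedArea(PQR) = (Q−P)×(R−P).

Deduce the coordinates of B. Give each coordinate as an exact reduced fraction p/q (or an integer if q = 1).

B = (19, -5)

1. B_x = 19  [DC ∥ BA ∩ CA ∥ DB]
2. B_y = -5  [DC ∥ BA ∩ CA ∥ DB]
   → B = (19, -5)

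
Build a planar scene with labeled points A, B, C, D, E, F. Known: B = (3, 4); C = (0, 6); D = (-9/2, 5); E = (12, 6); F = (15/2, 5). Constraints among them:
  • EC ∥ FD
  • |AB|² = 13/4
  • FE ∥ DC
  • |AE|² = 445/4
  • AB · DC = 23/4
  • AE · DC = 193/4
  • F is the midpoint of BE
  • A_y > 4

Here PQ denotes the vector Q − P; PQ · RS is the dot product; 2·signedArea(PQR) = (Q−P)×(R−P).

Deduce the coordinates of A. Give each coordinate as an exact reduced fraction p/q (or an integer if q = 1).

A = (3/2, 5)

1. A_x = 3/2  [line -9/2·x + -1·y + 47/4 = 0 ∩ |AE|² = 445/4]
2. A_y = 5  [line -9/2·x + -1·y + 47/4 = 0 ∩ |AE|² = 445/4]
   → A = (3/2, 5)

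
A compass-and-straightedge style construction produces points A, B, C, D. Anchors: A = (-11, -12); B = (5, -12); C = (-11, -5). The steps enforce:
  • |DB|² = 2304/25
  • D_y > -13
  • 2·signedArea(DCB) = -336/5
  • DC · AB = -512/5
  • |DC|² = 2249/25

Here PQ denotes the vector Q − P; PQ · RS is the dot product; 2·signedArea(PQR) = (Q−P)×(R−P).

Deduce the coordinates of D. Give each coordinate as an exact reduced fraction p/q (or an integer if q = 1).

1. D_x = -23/5  [2·signedArea(DCB) = -336/5 ∩ DC · AB = -512/5]
2. D_y = -12  [2·signedArea(DCB) = -336/5 ∩ DC · AB = -512/5]
   → D = (-23/5, -12)

D = (-23/5, -12)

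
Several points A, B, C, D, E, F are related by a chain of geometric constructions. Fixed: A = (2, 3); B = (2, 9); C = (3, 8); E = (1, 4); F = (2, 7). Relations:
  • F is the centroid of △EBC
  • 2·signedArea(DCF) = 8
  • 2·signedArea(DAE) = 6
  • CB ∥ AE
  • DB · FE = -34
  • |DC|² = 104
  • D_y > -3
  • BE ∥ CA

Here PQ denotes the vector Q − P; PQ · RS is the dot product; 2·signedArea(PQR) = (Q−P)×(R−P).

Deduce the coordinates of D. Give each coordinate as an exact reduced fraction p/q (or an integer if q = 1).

D = (1, -2)

1. D_x = 1  [2·signedArea(DAE) = 6 ∩ 2·signedArea(DCF) = 8]
2. D_y = -2  [2·signedArea(DAE) = 6 ∩ 2·signedArea(DCF) = 8]
   → D = (1, -2)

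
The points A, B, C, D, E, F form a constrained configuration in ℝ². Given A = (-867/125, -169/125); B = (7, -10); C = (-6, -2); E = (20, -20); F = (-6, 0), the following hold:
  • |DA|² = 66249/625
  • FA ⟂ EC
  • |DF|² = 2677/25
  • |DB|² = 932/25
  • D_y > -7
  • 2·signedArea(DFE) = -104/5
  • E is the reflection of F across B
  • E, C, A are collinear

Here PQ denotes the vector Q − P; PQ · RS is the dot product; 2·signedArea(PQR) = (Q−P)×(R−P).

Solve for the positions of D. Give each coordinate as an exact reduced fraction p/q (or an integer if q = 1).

1. D_x = 9/5  [line 20·x + 26·y + 704/5 = 0 ∩ |DB|² = 932/25]
2. D_y = -34/5  [line 20·x + 26·y + 704/5 = 0 ∩ |DB|² = 932/25]
   → D = (9/5, -34/5)

D = (9/5, -34/5)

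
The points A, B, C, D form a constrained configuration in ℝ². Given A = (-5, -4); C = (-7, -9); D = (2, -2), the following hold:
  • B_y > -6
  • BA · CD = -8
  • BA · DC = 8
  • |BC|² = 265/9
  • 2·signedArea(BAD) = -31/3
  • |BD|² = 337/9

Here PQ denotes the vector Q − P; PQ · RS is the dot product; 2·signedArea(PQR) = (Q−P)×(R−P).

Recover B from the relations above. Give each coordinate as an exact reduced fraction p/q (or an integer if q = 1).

B = (-10/3, -5)

1. B_x = -10/3  [BA · DC = 8 ∩ 2·signedArea(BAD) = -31/3]
2. B_y = -5  [BA · DC = 8 ∩ 2·signedArea(BAD) = -31/3]
   → B = (-10/3, -5)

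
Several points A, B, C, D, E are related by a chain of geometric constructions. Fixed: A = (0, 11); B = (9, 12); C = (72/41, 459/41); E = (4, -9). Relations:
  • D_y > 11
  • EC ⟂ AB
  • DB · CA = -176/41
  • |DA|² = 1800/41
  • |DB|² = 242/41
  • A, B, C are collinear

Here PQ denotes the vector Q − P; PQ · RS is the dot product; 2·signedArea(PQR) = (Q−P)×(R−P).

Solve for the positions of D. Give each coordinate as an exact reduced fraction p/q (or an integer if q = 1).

1. D_x = 270/41  [line 72/41·x + 8/41·y + -568/41 = 0 ∩ |DA|² = 1800/41]
2. D_y = 481/41  [line 72/41·x + 8/41·y + -568/41 = 0 ∩ |DA|² = 1800/41]
   → D = (270/41, 481/41)

D = (270/41, 481/41)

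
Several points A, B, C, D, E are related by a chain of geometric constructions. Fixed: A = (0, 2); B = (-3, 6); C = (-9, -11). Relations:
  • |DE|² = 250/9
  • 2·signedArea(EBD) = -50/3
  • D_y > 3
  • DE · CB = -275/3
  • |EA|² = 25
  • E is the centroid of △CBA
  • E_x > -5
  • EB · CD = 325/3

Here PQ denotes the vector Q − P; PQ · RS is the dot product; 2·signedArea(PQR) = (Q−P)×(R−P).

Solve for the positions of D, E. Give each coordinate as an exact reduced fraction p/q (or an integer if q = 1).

1. E_x = -4  [E is the centroid of △CBA]
2. E_y = -1  [E is the centroid of △CBA]
   → E = (-4, -1)
3. D_x = -1  [DE · CB = -275/3 ∩ 2·signedArea(EBD) = -50/3]
4. D_y = 10/3  [DE · CB = -275/3 ∩ 2·signedArea(EBD) = -50/3]
   → D = (-1, 10/3)

D = (-1, 10/3)
E = (-4, -1)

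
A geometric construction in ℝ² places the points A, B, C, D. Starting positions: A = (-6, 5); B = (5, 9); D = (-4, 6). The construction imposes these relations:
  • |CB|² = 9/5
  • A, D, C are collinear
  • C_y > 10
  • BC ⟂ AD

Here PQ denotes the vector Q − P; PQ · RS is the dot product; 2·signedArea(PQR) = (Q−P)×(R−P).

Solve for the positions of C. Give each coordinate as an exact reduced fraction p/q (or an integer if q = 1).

C = (22/5, 51/5)

1. C_x = 22/5  [A, D, C are collinear ∩ BC ⟂ AD]
2. C_y = 51/5  [A, D, C are collinear ∩ BC ⟂ AD]
   → C = (22/5, 51/5)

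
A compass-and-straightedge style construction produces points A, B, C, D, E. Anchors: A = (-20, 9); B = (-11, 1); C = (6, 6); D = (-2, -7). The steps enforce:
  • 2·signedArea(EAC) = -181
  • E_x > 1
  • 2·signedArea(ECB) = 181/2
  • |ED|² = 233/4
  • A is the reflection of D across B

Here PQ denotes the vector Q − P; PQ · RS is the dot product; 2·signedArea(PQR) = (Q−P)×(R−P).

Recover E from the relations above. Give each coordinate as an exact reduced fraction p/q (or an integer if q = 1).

1. E_x = 2  [2·signedArea(EAC) = -181 ∩ 2·signedArea(ECB) = 181/2]
2. E_y = -1/2  [2·signedArea(EAC) = -181 ∩ 2·signedArea(ECB) = 181/2]
   → E = (2, -1/2)

E = (2, -1/2)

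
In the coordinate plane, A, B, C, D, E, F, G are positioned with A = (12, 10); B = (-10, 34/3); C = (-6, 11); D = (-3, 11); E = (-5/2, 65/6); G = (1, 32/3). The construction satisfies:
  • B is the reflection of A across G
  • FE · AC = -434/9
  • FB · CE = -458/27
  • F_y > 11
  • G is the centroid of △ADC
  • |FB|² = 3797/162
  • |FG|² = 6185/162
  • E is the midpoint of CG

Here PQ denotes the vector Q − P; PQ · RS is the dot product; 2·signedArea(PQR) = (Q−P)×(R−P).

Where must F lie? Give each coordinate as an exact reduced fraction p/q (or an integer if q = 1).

1. F_x = -31/6  [FB · CE = -458/27 ∩ FE · AC = -434/9]
2. F_y = 199/18  [FB · CE = -458/27 ∩ FE · AC = -434/9]
   → F = (-31/6, 199/18)

F = (-31/6, 199/18)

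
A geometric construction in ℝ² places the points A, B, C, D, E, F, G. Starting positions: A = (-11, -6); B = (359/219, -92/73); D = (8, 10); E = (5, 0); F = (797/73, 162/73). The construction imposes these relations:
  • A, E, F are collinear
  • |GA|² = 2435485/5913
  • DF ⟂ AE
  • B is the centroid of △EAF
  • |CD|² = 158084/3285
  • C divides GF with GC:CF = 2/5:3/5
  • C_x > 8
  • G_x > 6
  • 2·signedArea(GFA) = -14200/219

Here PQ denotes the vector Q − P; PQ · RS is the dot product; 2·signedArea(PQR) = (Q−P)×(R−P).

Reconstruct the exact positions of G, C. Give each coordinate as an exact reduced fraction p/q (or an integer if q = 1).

1. G_x = 4502/657  [line 600/73·x + -1600/73·y + 5200/219 = 0 ∩ |GA|² = 2435485/5913]
2. G_y = 800/219  [line 600/73·x + -1600/73·y + 5200/219 = 0 ∩ |GA|² = 2435485/5913]
   → G = (4502/657, 800/219)
3. C_x = 9284/1095  [C divides GF with GC:CF = 2/5:3/5]
4. C_y = 1124/365  [C divides GF with GC:CF = 2/5:3/5]
   → C = (9284/1095, 1124/365)

C = (9284/1095, 1124/365)
G = (4502/657, 800/219)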